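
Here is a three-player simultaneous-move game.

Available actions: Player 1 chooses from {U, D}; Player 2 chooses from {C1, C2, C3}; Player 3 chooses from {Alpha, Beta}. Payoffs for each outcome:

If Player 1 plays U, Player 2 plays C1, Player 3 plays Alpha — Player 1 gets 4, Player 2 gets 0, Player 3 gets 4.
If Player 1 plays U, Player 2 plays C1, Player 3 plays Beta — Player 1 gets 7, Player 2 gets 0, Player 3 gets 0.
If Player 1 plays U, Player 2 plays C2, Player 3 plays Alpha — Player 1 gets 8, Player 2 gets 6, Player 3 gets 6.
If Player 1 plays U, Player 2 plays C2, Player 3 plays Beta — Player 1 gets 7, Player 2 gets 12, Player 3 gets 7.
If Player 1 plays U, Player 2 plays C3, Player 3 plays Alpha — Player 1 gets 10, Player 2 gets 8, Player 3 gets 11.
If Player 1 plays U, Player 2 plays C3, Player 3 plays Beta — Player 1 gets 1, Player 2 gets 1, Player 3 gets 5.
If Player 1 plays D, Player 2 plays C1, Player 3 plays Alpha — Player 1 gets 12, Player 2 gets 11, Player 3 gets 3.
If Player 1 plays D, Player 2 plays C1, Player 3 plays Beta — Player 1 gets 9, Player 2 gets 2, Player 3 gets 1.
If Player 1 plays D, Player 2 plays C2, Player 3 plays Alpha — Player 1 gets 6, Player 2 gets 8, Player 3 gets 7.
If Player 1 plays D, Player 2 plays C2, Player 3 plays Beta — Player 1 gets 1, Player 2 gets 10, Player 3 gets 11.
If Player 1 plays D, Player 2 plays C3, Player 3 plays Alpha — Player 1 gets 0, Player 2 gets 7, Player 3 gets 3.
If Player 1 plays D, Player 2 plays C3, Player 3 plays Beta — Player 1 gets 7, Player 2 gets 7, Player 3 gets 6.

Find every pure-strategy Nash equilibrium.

Pure-strategy Nash equilibria: (U, C2, Beta) and (U, C3, Alpha) and (D, C1, Alpha)

(U, C1, Alpha): Player 1 can switch to D (4 → 12). Not NE.
(U, C1, Beta): Player 1 can switch to D (7 → 9). Not NE.
(U, C2, Alpha): Player 2 can switch to C3 (6 → 8). Not NE.
(U, C2, Beta): Player 1 gets 7, best alternative 1; Player 2 gets 12, best alternative 1; Player 3 gets 7, best alternative 6. No profitable deviation — NE.
(U, C3, Alpha): Player 1 gets 10, best alternative 0; Player 2 gets 8, best alternative 6; Player 3 gets 11, best alternative 5. No profitable deviation — NE.
(U, C3, Beta): Player 1 can switch to D (1 → 7). Not NE.
(D, C1, Alpha): Player 1 gets 12, best alternative 4; Player 2 gets 11, best alternative 8; Player 3 gets 3, best alternative 1. No profitable deviation — NE.
(D, C1, Beta): Player 2 can switch to C2 (2 → 10). Not NE.
(D, C2, Alpha): Player 1 can switch to U (6 → 8). Not NE.
(The remaining 3 profiles each have a profitable deviation by the same check.)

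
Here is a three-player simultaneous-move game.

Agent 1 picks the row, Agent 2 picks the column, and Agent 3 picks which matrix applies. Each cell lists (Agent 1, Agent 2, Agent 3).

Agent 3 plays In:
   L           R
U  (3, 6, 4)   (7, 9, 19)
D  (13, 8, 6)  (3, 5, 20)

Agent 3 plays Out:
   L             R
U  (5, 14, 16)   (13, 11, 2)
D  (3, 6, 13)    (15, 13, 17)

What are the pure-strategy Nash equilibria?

Pure-strategy Nash equilibria: (U, L, Out) and (U, R, In)

(U, L, In): Agent 1 can switch to D (3 → 13). Not NE.
(U, L, Out): Agent 1 gets 5, best alternative 3; Agent 2 gets 14, best alternative 11; Agent 3 gets 16, best alternative 4. No profitable deviation — NE.
(U, R, In): Agent 1 gets 7, best alternative 3; Agent 2 gets 9, best alternative 6; Agent 3 gets 19, best alternative 2. No profitable deviation — NE.
(U, R, Out): Agent 1 can switch to D (13 → 15). Not NE.
(D, L, In): Agent 3 can switch to Out (6 → 13). Not NE.
(D, L, Out): Agent 1 can switch to U (3 → 5). Not NE.
(D, R, In): Agent 1 can switch to U (3 → 7). Not NE.
(D, R, Out): Agent 3 can switch to In (17 → 20). Not NE.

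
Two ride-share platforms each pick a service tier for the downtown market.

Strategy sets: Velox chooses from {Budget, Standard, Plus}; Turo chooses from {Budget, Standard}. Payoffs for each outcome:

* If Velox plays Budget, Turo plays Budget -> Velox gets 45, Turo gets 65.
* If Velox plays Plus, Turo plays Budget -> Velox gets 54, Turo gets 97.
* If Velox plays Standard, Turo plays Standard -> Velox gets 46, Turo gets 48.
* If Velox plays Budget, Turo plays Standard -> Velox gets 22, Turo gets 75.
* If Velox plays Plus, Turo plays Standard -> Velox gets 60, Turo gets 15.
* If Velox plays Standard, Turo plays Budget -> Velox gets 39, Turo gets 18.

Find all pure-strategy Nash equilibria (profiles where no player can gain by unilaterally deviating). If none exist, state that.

(Budget, Budget): Velox can switch to Plus (45 → 54). Not NE.
(Budget, Standard): Velox can switch to Standard (22 → 46). Not NE.
(Standard, Budget): Velox can switch to Budget (39 → 45). Not NE.
(Standard, Standard): Velox can switch to Plus (46 → 60). Not NE.
(Plus, Budget): Velox gets 54, best alternative 45; Turo gets 97, best alternative 15. No profitable deviation — NE.
(Plus, Standard): Turo can switch to Budget (15 → 97). Not NE.

Pure NE: (Plus, Budget)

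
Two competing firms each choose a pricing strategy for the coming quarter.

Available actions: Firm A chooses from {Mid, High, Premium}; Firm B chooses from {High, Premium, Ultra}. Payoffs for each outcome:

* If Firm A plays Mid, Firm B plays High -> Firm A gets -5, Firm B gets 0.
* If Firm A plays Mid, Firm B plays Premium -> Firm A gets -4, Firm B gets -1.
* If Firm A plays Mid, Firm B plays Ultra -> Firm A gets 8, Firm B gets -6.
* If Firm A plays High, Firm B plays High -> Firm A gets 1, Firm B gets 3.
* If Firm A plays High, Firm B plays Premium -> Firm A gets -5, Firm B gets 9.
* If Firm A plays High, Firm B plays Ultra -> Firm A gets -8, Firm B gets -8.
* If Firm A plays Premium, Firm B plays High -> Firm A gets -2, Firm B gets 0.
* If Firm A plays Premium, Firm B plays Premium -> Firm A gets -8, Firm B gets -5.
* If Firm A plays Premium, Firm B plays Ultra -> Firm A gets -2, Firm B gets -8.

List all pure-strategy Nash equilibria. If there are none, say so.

(Mid, High): Firm A can switch to High (-5 → 1). Not NE.
(Mid, Premium): Firm B can switch to High (-1 → 0). Not NE.
(Mid, Ultra): Firm B can switch to High (-6 → 0). Not NE.
(High, High): Firm B can switch to Premium (3 → 9). Not NE.
(High, Premium): Firm A can switch to Mid (-5 → -4). Not NE.
(High, Ultra): Firm A can switch to Mid (-8 → 8). Not NE.
(The remaining 3 profiles each have a profitable deviation by the same check.)

This game has no pure Nash equilibrium.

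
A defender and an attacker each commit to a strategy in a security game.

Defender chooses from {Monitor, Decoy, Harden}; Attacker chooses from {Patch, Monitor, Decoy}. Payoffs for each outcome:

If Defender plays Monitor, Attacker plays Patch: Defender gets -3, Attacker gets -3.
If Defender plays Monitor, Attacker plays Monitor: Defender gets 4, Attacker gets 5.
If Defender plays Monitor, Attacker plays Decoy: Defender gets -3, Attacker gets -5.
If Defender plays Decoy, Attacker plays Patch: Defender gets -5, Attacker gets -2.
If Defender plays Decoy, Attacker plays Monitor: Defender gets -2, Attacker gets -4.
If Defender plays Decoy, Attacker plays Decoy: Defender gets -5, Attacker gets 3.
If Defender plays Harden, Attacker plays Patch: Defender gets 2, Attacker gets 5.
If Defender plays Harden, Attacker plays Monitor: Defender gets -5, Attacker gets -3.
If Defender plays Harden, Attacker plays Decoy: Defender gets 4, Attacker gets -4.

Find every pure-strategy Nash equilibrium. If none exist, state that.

Pure-strategy Nash equilibria: (Monitor, Monitor); (Harden, Patch)

Defender against Patch: payoffs -3, -5, 2 → best response Harden.
Defender against Monitor: payoffs 4, -2, -5 → best response Monitor.
Defender against Decoy: payoffs -3, -5, 4 → best response Harden.
Attacker against Monitor: payoffs -3, 5, -5 → best response Monitor.
Attacker against Decoy: payoffs -2, -4, 3 → best response Decoy.
Attacker against Harden: payoffs 5, -3, -4 → best response Patch.
Mutual best responses: (Monitor, Monitor); (Harden, Patch).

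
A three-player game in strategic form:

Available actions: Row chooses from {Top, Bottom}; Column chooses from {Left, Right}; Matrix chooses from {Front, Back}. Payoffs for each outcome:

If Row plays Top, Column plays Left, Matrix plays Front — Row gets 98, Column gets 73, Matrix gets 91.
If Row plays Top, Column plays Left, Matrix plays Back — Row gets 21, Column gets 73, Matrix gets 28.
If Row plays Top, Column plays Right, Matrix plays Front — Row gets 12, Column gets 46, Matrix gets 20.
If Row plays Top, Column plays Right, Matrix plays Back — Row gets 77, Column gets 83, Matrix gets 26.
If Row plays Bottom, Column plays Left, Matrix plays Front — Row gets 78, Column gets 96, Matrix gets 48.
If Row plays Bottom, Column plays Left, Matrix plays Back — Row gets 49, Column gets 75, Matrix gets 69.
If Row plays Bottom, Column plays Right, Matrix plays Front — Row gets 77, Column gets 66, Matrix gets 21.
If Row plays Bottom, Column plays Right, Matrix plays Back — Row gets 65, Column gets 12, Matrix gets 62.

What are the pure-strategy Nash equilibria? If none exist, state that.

The pure Nash equilibria are (Top, Left, Front), (Top, Right, Back), (Bottom, Left, Back).

Row against (Left, Front): payoffs 98, 78 → best response Top.
Row against (Left, Back): payoffs 21, 49 → best response Bottom.
Row against (Right, Front): payoffs 12, 77 → best response Bottom.
Row against (Right, Back): payoffs 77, 65 → best response Top.
Column against (Top, Front): payoffs 73, 46 → best response Left.
Column against (Top, Back): payoffs 73, 83 → best response Right.
Column against (Bottom, Front): payoffs 96, 66 → best response Left.
Column against (Bottom, Back): payoffs 75, 12 → best response Left.
Matrix against (Top, Left): payoffs 91, 28 → best response Front.
Matrix against (Top, Right): payoffs 20, 26 → best response Back.
Matrix against (Bottom, Left): payoffs 48, 69 → best response Back.
Matrix against (Bottom, Right): payoffs 21, 62 → best response Back.
Mutual best responses: (Top, Left, Front); (Top, Right, Back); (Bottom, Left, Back).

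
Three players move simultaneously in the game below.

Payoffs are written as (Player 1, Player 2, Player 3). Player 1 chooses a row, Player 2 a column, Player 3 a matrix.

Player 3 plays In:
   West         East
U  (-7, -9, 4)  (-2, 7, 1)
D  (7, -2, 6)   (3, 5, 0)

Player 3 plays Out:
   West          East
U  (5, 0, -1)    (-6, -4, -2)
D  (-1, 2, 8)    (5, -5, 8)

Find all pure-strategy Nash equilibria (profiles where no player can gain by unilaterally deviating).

Player 1 against (West, In): payoffs -7, 7 → best response D.
Player 1 against (West, Out): payoffs 5, -1 → best response U.
Player 1 against (East, In): payoffs -2, 3 → best response D.
Player 1 against (East, Out): payoffs -6, 5 → best response D.
Player 2 against (U, In): payoffs -9, 7 → best response East.
Player 2 against (U, Out): payoffs 0, -4 → best response West.
Player 2 against (D, In): payoffs -2, 5 → best response East.
Player 2 against (D, Out): payoffs 2, -5 → best response West.
Player 3 against (U, West): payoffs 4, -1 → best response In.
Player 3 against (U, East): payoffs 1, -2 → best response In.
Player 3 against (D, West): payoffs 6, 8 → best response Out.
Player 3 against (D, East): payoffs 0, 8 → best response Out.
No profile is a mutual best response for all players.

none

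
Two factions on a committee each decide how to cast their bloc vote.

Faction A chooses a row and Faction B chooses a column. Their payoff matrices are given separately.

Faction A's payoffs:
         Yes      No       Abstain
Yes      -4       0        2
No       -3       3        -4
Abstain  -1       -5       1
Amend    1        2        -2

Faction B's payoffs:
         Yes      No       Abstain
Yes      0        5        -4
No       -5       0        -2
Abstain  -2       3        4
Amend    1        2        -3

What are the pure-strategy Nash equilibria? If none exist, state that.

Faction A against Yes: payoffs -4, -3, -1, 1 → best response Amend.
Faction A against No: payoffs 0, 3, -5, 2 → best response No.
Faction A against Abstain: payoffs 2, -4, 1, -2 → best response Yes.
Faction B against Yes: payoffs 0, 5, -4 → best response No.
Faction B against No: payoffs -5, 0, -2 → best response No.
Faction B against Abstain: payoffs -2, 3, 4 → best response Abstain.
Faction B against Amend: payoffs 1, 2, -3 → best response No.
Mutual best responses: (No, No).

Pure NE: (No, No)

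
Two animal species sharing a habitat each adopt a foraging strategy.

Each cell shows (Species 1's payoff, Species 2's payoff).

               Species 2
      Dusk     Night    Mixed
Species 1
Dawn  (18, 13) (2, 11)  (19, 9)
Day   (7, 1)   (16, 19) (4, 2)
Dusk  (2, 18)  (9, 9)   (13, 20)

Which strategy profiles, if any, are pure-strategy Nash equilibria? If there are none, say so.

For each strategy profile, look for a profitable unilateral deviation.
(Dawn, Dusk): Species 1 gets 18, best alternative 7; Species 2 gets 13, best alternative 11. No profitable deviation — NE.
(Dawn, Night): Species 1 can switch to Day (2 → 16). Not NE.
(Dawn, Mixed): Species 2 can switch to Dusk (9 → 13). Not NE.
(Day, Dusk): Species 1 can switch to Dawn (7 → 18). Not NE.
(Day, Night): Species 1 gets 16, best alternative 9; Species 2 gets 19, best alternative 2. No profitable deviation — NE.
(Day, Mixed): Species 1 can switch to Dawn (4 → 19). Not NE.
(Dusk, Dusk): Species 1 can switch to Dawn (2 → 18). Not NE.
(Dusk, Night): Species 1 can switch to Day (9 → 16). Not NE.
(The remaining 1 profile has a profitable deviation by the same check.)

The pure Nash equilibria are (Dawn, Dusk), (Day, Night).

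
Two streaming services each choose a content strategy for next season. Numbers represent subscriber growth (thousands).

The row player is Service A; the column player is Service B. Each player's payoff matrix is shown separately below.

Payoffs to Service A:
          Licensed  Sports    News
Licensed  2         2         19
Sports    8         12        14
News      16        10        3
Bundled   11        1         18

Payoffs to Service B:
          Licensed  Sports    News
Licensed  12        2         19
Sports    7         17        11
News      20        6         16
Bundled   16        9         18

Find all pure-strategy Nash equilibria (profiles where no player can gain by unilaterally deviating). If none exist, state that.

(Licensed, News) and (Sports, Sports) and (News, Licensed)

Check each profile: it is a Nash equilibrium iff no player can strictly gain by switching unilaterally.
(Licensed, Licensed): Service A can switch to Sports (2 → 8). Not NE.
(Licensed, Sports): Service A can switch to Sports (2 → 12). Not NE.
(Licensed, News): Service A gets 19, best alternative 18; Service B gets 19, best alternative 12. No profitable deviation — NE.
(Sports, Licensed): Service A can switch to News (8 → 16). Not NE.
(Sports, Sports): Service A gets 12, best alternative 10; Service B gets 17, best alternative 11. No profitable deviation — NE.
(Sports, News): Service A can switch to Licensed (14 → 19). Not NE.
(News, Licensed): Service A gets 16, best alternative 11; Service B gets 20, best alternative 16. No profitable deviation — NE.
(News, Sports): Service A can switch to Sports (10 → 12). Not NE.
(News, News): Service A can switch to Licensed (3 → 19). Not NE.
(The remaining 3 profiles each have a profitable deviation by the same check.)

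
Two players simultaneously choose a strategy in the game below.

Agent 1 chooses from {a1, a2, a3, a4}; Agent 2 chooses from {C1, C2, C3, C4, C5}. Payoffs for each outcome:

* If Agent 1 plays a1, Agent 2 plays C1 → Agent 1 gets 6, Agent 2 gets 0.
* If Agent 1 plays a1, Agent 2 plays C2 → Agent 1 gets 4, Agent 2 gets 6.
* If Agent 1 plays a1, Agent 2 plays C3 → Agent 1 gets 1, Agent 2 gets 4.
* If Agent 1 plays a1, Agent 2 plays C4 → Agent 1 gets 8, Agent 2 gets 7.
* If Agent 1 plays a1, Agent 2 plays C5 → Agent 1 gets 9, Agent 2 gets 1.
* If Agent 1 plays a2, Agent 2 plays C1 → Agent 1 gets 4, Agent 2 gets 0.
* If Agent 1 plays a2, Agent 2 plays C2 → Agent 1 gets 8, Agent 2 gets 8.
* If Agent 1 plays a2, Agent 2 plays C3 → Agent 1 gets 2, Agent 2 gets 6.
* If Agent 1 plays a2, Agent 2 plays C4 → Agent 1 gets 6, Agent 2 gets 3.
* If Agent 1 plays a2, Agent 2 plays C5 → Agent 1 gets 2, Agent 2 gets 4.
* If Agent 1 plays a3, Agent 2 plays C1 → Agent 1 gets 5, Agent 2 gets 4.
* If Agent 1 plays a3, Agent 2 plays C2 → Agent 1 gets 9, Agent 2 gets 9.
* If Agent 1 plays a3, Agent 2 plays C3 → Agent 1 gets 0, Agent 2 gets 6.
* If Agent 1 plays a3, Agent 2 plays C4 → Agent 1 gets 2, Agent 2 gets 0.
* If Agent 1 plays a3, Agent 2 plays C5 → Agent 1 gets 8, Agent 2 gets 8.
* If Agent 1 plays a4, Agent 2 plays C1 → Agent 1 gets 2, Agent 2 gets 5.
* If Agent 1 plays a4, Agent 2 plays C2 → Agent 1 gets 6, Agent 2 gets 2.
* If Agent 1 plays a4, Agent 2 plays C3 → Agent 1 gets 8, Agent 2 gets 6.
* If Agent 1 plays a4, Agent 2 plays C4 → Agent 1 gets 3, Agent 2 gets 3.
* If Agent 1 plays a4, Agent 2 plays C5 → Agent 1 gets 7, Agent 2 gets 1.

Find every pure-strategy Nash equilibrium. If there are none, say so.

(a1, C1): Agent 2 can switch to C2 (0 → 6). Not NE.
(a1, C2): Agent 1 can switch to a2 (4 → 8). Not NE.
(a1, C3): Agent 1 can switch to a2 (1 → 2). Not NE.
(a1, C4): Agent 1 gets 8, best alternative 6; Agent 2 gets 7, best alternative 6. No profitable deviation — NE.
(a1, C5): Agent 2 can switch to C2 (1 → 6). Not NE.
(a2, C1): Agent 1 can switch to a1 (4 → 6). Not NE.
(a2, C2): Agent 1 can switch to a3 (8 → 9). Not NE.
(a2, C3): Agent 1 can switch to a4 (2 → 8). Not NE.
(a2, C4): Agent 1 can switch to a1 (6 → 8). Not NE.
(a2, C5): Agent 1 can switch to a1 (2 → 9). Not NE.
(a3, C1): Agent 1 can switch to a1 (5 → 6). Not NE.
(a3, C2): Agent 1 gets 9, best alternative 8; Agent 2 gets 9, best alternative 8. No profitable deviation — NE.
(a4, C3): Agent 1 gets 8, best alternative 2; Agent 2 gets 6, best alternative 5. No profitable deviation — NE.
(The remaining 7 profiles each have a profitable deviation by the same check.)

(a1, C4), (a3, C2), (a4, C3)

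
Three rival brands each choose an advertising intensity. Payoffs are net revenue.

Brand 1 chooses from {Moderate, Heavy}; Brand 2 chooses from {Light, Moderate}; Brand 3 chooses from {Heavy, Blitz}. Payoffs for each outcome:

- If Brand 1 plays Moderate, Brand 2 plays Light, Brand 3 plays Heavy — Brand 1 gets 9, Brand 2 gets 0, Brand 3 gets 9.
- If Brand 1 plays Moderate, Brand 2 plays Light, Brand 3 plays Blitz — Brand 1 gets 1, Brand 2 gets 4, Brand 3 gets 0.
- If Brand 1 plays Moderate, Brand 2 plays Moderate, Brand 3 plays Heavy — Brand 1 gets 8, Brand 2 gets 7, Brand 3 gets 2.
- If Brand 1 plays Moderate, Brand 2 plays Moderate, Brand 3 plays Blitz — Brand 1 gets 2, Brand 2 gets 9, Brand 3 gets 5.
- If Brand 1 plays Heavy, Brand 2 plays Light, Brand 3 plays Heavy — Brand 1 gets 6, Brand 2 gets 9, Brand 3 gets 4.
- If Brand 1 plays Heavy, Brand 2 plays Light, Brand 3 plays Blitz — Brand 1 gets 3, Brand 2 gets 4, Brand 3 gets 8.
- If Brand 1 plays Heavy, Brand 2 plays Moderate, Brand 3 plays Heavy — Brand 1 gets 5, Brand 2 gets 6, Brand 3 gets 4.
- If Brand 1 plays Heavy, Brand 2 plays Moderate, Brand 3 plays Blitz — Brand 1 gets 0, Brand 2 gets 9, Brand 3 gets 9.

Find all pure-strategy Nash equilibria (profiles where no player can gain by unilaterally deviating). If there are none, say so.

(Moderate, Light, Heavy): Brand 2 can switch to Moderate (0 → 7). Not NE.
(Moderate, Light, Blitz): Brand 1 can switch to Heavy (1 → 3). Not NE.
(Moderate, Moderate, Heavy): Brand 3 can switch to Blitz (2 → 5). Not NE.
(Moderate, Moderate, Blitz): Brand 1 gets 2, best alternative 0; Brand 2 gets 9, best alternative 4; Brand 3 gets 5, best alternative 2. No profitable deviation — NE.
(Heavy, Light, Heavy): Brand 1 can switch to Moderate (6 → 9). Not NE.
(Heavy, Light, Blitz): Brand 2 can switch to Moderate (4 → 9). Not NE.
(Heavy, Moderate, Heavy): Brand 1 can switch to Moderate (5 → 8). Not NE.
(Heavy, Moderate, Blitz): Brand 1 can switch to Moderate (0 → 2). Not NE.

The unique pure-strategy Nash equilibrium is (Moderate, Moderate, Blitz).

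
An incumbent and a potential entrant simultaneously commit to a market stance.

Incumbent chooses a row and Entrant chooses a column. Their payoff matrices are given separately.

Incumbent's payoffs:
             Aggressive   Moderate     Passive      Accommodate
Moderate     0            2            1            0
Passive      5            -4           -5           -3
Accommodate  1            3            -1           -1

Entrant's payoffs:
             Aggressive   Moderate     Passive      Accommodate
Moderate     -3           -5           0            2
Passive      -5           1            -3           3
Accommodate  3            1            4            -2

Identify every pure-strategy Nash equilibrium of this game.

Incumbent against Aggressive: payoffs 0, 5, 1 → best response Passive.
Incumbent against Moderate: payoffs 2, -4, 3 → best response Accommodate.
Incumbent against Passive: payoffs 1, -5, -1 → best response Moderate.
Incumbent against Accommodate: payoffs 0, -3, -1 → best response Moderate.
Entrant against Moderate: payoffs -3, -5, 0, 2 → best response Accommodate.
Entrant against Passive: payoffs -5, 1, -3, 3 → best response Accommodate.
Entrant against Accommodate: payoffs 3, 1, 4, -2 → best response Passive.
Mutual best responses: (Moderate, Accommodate).

(Moderate, Accommodate)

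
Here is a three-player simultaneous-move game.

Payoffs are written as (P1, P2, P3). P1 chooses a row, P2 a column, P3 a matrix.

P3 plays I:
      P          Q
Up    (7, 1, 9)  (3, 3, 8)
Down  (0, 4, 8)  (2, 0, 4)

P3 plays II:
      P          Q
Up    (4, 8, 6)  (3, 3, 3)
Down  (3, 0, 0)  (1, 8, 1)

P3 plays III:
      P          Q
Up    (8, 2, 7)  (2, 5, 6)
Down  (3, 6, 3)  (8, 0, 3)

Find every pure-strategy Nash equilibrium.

Mark each player's best response to every combination of opponents' strategies; a profile where every player is best-responding is a pure Nash equilibrium.
P1 against (P, I): payoffs 7, 0 → best response Up.
P1 against (P, II): payoffs 4, 3 → best response Up.
P1 against (P, III): payoffs 8, 3 → best response Up.
P1 against (Q, I): payoffs 3, 2 → best response Up.
P1 against (Q, II): payoffs 3, 1 → best response Up.
P1 against (Q, III): payoffs 2, 8 → best response Down.
P2 against (Up, I): payoffs 1, 3 → best response Q.
P2 against (Up, II): payoffs 8, 3 → best response P.
P2 against (Up, III): payoffs 2, 5 → best response Q.
P2 against (Down, I): payoffs 4, 0 → best response P.
P2 against (Down, II): payoffs 0, 8 → best response Q.
P2 against (Down, III): payoffs 6, 0 → best response P.
P3 against (Up, P): payoffs 9, 6, 7 → best response I.
P3 against (Up, Q): payoffs 8, 3, 6 → best response I.
P3 against (Down, P): payoffs 8, 0, 3 → best response I.
P3 against (Down, Q): payoffs 4, 1, 3 → best response I.
Mutual best responses: (Up, Q, I).

Pure NE: (Up, Q, I)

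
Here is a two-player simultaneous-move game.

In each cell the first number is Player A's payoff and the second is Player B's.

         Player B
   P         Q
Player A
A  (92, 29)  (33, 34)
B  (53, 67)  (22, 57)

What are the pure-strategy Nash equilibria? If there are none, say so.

(A, P): Player B can switch to Q (29 → 34). Not NE.
(A, Q): Player A gets 33, best alternative 22; Player B gets 34, best alternative 29. No profitable deviation — NE.
(B, P): Player A can switch to A (53 → 92). Not NE.
(B, Q): Player A can switch to A (22 → 33). Not NE.

The unique pure-strategy Nash equilibrium is (A, Q).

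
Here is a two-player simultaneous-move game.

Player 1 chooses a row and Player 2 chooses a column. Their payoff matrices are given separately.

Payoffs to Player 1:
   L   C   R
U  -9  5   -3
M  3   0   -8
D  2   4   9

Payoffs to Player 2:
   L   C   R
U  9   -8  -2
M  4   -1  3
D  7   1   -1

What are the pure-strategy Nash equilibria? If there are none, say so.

(M, L)

(U, L): Player 1 can switch to M (-9 → 3). Not NE.
(U, C): Player 2 can switch to L (-8 → 9). Not NE.
(U, R): Player 1 can switch to D (-3 → 9). Not NE.
(M, L): Player 1 gets 3, best alternative 2; Player 2 gets 4, best alternative 3. No profitable deviation — NE.
(M, C): Player 1 can switch to U (0 → 5). Not NE.
(M, R): Player 1 can switch to U (-8 → -3). Not NE.
(D, L): Player 1 can switch to M (2 → 3). Not NE.
(D, C): Player 1 can switch to U (4 → 5). Not NE.
(D, R): Player 2 can switch to L (-1 → 7). Not NE.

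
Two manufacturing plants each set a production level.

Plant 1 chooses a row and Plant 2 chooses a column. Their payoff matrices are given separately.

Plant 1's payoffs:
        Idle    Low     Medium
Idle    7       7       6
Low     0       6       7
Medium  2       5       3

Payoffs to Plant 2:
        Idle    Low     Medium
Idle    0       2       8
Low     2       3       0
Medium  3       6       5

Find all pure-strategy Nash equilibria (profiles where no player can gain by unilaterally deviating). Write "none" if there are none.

There is no pure-strategy Nash equilibrium.

Plant 1 against Idle: payoffs 7, 0, 2 → best response Idle.
Plant 1 against Low: payoffs 7, 6, 5 → best response Idle.
Plant 1 against Medium: payoffs 6, 7, 3 → best response Low.
Plant 2 against Idle: payoffs 0, 2, 8 → best response Medium.
Plant 2 against Low: payoffs 2, 3, 0 → best response Low.
Plant 2 against Medium: payoffs 3, 6, 5 → best response Low.
No profile is a mutual best response for all players.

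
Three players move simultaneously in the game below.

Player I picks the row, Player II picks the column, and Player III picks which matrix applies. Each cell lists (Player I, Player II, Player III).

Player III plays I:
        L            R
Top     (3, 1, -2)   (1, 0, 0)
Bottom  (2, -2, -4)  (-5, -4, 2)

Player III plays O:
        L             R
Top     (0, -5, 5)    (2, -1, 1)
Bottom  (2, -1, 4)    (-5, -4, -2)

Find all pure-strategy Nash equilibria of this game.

For each strategy profile, look for a profitable unilateral deviation.
(Top, L, I): Player III can switch to O (-2 → 5). Not NE.
(Top, L, O): Player I can switch to Bottom (0 → 2). Not NE.
(Top, R, I): Player II can switch to L (0 → 1). Not NE.
(Top, R, O): Player I gets 2, best alternative -5; Player II gets -1, best alternative -5; Player III gets 1, best alternative 0. No profitable deviation — NE.
(Bottom, L, I): Player I can switch to Top (2 → 3). Not NE.
(Bottom, L, O): Player I gets 2, best alternative 0; Player II gets -1, best alternative -4; Player III gets 4, best alternative -4. No profitable deviation — NE.
(Bottom, R, I): Player I can switch to Top (-5 → 1). Not NE.
(Bottom, R, O): Player I can switch to Top (-5 → 2). Not NE.

Pure-strategy Nash equilibria: (Top, R, O) and (Bottom, L, O)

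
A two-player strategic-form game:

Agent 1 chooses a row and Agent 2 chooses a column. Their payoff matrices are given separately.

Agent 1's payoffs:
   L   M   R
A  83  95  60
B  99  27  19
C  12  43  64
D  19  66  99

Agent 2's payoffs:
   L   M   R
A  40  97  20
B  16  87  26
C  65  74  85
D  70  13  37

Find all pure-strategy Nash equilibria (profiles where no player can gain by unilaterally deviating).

Pure NE: (A, M)

(A, L): Agent 1 can switch to B (83 → 99). Not NE.
(A, M): Agent 1 gets 95, best alternative 66; Agent 2 gets 97, best alternative 40. No profitable deviation — NE.
(A, R): Agent 1 can switch to C (60 → 64). Not NE.
(B, L): Agent 2 can switch to M (16 → 87). Not NE.
(B, M): Agent 1 can switch to A (27 → 95). Not NE.
(B, R): Agent 1 can switch to A (19 → 60). Not NE.
(C, L): Agent 1 can switch to A (12 → 83). Not NE.
(C, M): Agent 1 can switch to A (43 → 95). Not NE.
(C, R): Agent 1 can switch to D (64 → 99). Not NE.
(The remaining 3 profiles each have a profitable deviation by the same check.)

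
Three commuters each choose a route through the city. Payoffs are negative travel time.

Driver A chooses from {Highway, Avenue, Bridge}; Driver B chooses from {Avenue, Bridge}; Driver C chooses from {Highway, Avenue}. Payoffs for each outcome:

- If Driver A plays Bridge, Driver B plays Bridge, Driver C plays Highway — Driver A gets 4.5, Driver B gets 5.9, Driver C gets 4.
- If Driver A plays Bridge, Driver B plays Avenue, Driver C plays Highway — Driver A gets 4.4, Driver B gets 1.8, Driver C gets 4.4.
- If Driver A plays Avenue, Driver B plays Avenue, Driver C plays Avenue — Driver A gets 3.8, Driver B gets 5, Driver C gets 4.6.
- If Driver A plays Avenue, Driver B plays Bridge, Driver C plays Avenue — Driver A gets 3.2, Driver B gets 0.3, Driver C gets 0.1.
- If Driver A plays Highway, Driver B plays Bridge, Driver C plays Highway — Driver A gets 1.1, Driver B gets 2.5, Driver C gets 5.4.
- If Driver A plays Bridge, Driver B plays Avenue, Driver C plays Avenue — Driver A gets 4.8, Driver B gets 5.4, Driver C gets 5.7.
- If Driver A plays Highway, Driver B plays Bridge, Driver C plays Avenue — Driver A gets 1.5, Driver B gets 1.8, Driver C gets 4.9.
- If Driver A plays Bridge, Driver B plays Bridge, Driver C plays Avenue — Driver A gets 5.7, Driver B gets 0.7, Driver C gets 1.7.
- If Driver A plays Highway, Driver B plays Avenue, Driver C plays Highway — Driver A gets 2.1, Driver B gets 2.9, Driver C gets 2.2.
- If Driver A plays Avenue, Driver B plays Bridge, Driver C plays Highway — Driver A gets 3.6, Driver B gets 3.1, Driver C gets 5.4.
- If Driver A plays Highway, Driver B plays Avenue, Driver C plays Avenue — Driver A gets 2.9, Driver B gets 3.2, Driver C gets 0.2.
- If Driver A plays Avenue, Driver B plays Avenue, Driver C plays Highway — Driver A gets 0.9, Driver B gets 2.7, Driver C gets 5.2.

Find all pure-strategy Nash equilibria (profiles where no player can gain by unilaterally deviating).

(Highway, Avenue, Highway): Driver A can switch to Bridge (2.1 → 4.4). Not NE.
(Highway, Avenue, Avenue): Driver A can switch to Avenue (2.9 → 3.8). Not NE.
(Highway, Bridge, Highway): Driver A can switch to Avenue (1.1 → 3.6). Not NE.
(Highway, Bridge, Avenue): Driver A can switch to Avenue (1.5 → 3.2). Not NE.
(Avenue, Avenue, Highway): Driver A can switch to Highway (0.9 → 2.1). Not NE.
(Avenue, Avenue, Avenue): Driver A can switch to Bridge (3.8 → 4.8). Not NE.
(Avenue, Bridge, Highway): Driver A can switch to Bridge (3.6 → 4.5). Not NE.
(Avenue, Bridge, Avenue): Driver A can switch to Bridge (3.2 → 5.7). Not NE.
(Bridge, Avenue, Highway): Driver B can switch to Bridge (1.8 → 5.9). Not NE.
(Bridge, Avenue, Avenue): Driver A gets 4.8, best alternative 3.8; Driver B gets 5.4, best alternative 0.7; Driver C gets 5.7, best alternative 4.4. No profitable deviation — NE.
(Bridge, Bridge, Highway): Driver A gets 4.5, best alternative 3.6; Driver B gets 5.9, best alternative 1.8; Driver C gets 4, best alternative 1.7. No profitable deviation — NE.
(Bridge, Bridge, Avenue): Driver B can switch to Avenue (0.7 → 5.4). Not NE.

Pure-strategy Nash equilibria: (Bridge, Avenue, Avenue) and (Bridge, Bridge, Highway)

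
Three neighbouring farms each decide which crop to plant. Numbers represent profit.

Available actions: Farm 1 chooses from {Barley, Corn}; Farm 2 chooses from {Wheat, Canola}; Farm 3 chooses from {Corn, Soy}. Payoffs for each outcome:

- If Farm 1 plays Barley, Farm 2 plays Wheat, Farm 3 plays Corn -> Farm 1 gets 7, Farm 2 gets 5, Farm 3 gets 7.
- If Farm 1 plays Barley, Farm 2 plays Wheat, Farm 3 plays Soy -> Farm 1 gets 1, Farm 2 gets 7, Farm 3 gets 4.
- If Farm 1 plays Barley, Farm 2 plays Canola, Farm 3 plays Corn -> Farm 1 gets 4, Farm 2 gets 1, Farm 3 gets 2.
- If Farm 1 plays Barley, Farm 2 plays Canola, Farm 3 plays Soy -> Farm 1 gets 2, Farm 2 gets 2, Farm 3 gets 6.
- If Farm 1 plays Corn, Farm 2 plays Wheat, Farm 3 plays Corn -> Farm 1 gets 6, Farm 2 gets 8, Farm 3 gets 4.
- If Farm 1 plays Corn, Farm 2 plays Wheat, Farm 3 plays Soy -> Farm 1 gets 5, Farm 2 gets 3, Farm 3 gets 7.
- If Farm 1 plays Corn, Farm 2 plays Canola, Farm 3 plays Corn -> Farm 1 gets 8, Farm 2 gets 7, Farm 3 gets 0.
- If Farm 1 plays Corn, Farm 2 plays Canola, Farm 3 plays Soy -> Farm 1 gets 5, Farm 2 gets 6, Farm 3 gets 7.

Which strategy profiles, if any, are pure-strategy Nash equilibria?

(Barley, Wheat, Corn) and (Corn, Canola, Soy)

Farm 1 against (Wheat, Corn): payoffs 7, 6 → best response Barley.
Farm 1 against (Wheat, Soy): payoffs 1, 5 → best response Corn.
Farm 1 against (Canola, Corn): payoffs 4, 8 → best response Corn.
Farm 1 against (Canola, Soy): payoffs 2, 5 → best response Corn.
Farm 2 against (Barley, Corn): payoffs 5, 1 → best response Wheat.
Farm 2 against (Barley, Soy): payoffs 7, 2 → best response Wheat.
Farm 2 against (Corn, Corn): payoffs 8, 7 → best response Wheat.
Farm 2 against (Corn, Soy): payoffs 3, 6 → best response Canola.
Farm 3 against (Barley, Wheat): payoffs 7, 4 → best response Corn.
Farm 3 against (Barley, Canola): payoffs 2, 6 → best response Soy.
Farm 3 against (Corn, Wheat): payoffs 4, 7 → best response Soy.
Farm 3 against (Corn, Canola): payoffs 0, 7 → best response Soy.
Mutual best responses: (Barley, Wheat, Corn); (Corn, Canola, Soy).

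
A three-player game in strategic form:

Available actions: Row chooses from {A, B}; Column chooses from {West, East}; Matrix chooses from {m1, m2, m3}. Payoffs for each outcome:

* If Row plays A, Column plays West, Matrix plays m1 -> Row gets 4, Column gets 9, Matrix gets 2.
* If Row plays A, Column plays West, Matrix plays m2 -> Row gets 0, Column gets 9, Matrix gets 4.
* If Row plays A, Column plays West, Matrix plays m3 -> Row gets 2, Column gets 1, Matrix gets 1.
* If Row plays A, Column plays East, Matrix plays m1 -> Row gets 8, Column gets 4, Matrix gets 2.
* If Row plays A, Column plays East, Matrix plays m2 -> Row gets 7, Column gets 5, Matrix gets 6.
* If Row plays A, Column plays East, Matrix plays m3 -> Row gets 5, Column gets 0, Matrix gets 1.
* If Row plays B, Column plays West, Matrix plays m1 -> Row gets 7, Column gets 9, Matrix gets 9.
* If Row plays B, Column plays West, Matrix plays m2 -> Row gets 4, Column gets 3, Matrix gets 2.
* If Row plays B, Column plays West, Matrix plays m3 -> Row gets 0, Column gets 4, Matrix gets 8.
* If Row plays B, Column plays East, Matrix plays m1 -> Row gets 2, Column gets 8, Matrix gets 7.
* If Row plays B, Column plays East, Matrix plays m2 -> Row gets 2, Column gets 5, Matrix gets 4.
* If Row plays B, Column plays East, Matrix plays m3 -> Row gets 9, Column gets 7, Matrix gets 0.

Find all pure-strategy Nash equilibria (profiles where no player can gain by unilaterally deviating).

(B, West, m1)

For each player, find the best response to each opponent profile; mutual best responses are the pure NE.
Row against (West, m1): payoffs 4, 7 → best response B.
Row against (West, m2): payoffs 0, 4 → best response B.
Row against (West, m3): payoffs 2, 0 → best response A.
Row against (East, m1): payoffs 8, 2 → best response A.
Row against (East, m2): payoffs 7, 2 → best response A.
Row against (East, m3): payoffs 5, 9 → best response B.
Column against (A, m1): payoffs 9, 4 → best response West.
Column against (A, m2): payoffs 9, 5 → best response West.
Column against (A, m3): payoffs 1, 0 → best response West.
Column against (B, m1): payoffs 9, 8 → best response West.
Column against (B, m2): payoffs 3, 5 → best response East.
Column against (B, m3): payoffs 4, 7 → best response East.
Matrix against (A, West): payoffs 2, 4, 1 → best response m2.
Matrix against (A, East): payoffs 2, 6, 1 → best response m2.
Matrix against (B, West): payoffs 9, 2, 8 → best response m1.
Matrix against (B, East): payoffs 7, 4, 0 → best response m1.
Mutual best responses: (B, West, m1).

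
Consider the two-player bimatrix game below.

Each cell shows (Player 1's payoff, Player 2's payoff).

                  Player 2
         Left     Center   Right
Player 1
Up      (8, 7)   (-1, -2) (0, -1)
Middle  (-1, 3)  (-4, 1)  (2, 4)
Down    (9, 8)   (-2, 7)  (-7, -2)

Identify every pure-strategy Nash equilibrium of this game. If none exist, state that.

Player 1 against Left: payoffs 8, -1, 9 → best response Down.
Player 1 against Center: payoffs -1, -4, -2 → best response Up.
Player 1 against Right: payoffs 0, 2, -7 → best response Middle.
Player 2 against Up: payoffs 7, -2, -1 → best response Left.
Player 2 against Middle: payoffs 3, 1, 4 → best response Right.
Player 2 against Down: payoffs 8, 7, -2 → best response Left.
Mutual best responses: (Middle, Right); (Down, Left).

The pure Nash equilibria are (Middle, Right) and (Down, Left).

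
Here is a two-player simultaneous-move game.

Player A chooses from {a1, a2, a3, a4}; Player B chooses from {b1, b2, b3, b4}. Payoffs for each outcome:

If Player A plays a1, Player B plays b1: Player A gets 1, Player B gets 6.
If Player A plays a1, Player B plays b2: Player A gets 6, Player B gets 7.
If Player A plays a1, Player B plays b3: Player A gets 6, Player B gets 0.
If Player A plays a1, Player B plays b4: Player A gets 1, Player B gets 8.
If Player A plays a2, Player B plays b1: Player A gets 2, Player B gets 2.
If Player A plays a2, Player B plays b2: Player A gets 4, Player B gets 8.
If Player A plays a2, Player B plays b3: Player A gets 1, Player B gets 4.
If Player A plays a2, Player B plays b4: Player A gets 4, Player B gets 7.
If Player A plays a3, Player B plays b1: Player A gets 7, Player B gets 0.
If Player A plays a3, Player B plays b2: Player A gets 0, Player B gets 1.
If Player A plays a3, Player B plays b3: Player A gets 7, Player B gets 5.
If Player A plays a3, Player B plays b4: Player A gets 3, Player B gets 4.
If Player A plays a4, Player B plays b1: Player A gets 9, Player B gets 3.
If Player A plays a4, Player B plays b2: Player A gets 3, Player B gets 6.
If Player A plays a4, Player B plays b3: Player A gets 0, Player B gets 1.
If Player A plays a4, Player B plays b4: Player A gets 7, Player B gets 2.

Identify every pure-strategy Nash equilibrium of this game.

The unique pure-strategy Nash equilibrium is (a3, b3).

Player A against b1: payoffs 1, 2, 7, 9 → best response a4.
Player A against b2: payoffs 6, 4, 0, 3 → best response a1.
Player A against b3: payoffs 6, 1, 7, 0 → best response a3.
Player A against b4: payoffs 1, 4, 3, 7 → best response a4.
Player B against a1: payoffs 6, 7, 0, 8 → best response b4.
Player B against a2: payoffs 2, 8, 4, 7 → best response b2.
Player B against a3: payoffs 0, 1, 5, 4 → best response b3.
Player B against a4: payoffs 3, 6, 1, 2 → best response b2.
Mutual best responses: (a3, b3).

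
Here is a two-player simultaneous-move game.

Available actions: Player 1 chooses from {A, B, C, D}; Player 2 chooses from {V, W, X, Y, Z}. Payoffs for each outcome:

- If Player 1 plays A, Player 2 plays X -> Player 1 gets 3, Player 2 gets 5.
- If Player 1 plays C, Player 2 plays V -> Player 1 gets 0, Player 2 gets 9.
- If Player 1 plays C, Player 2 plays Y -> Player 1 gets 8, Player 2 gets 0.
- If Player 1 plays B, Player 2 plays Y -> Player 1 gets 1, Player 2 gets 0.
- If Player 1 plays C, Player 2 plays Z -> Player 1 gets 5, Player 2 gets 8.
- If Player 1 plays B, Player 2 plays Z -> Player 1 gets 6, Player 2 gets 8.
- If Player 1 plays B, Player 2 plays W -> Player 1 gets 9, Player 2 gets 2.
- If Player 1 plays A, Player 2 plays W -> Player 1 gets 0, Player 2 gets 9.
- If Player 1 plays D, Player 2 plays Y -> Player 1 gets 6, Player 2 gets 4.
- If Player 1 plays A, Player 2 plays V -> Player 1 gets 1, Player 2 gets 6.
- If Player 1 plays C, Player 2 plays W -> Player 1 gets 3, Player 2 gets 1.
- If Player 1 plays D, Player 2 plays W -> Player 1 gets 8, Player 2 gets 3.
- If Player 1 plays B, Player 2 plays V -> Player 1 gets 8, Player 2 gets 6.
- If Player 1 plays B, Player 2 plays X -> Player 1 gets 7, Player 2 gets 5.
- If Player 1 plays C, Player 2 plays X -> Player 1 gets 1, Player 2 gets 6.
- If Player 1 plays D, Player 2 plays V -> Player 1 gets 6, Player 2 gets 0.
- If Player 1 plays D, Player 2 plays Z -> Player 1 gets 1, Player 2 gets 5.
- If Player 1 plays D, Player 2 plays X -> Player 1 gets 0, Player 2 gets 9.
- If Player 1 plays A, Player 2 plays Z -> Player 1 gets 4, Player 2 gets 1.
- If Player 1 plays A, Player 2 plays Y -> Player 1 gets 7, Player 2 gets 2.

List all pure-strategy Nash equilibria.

The unique pure-strategy Nash equilibrium is (B, Z).

Player 1 against V: payoffs 1, 8, 0, 6 → best response B.
Player 1 against W: payoffs 0, 9, 3, 8 → best response B.
Player 1 against X: payoffs 3, 7, 1, 0 → best response B.
Player 1 against Y: payoffs 7, 1, 8, 6 → best response C.
Player 1 against Z: payoffs 4, 6, 5, 1 → best response B.
Player 2 against A: payoffs 6, 9, 5, 2, 1 → best response W.
Player 2 against B: payoffs 6, 2, 5, 0, 8 → best response Z.
Player 2 against C: payoffs 9, 1, 6, 0, 8 → best response V.
Player 2 against D: payoffs 0, 3, 9, 4, 5 → best response X.
Mutual best responses: (B, Z).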